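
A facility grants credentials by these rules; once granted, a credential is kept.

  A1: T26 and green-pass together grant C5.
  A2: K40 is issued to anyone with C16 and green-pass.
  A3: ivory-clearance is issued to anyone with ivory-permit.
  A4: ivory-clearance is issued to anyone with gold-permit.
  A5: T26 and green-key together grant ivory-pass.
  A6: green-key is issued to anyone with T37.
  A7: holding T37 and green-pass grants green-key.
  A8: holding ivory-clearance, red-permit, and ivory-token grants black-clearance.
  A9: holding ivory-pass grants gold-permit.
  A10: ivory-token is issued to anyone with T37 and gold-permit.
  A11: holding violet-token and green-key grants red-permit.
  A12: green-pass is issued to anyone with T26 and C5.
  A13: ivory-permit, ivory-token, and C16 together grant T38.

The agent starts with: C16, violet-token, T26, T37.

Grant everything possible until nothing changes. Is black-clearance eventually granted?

Holding T37 grants green-key (A6).
Holding violet-token and green-key grants red-permit (A11).
Holding T26 and green-key grants ivory-pass (A5).
Holding ivory-pass grants gold-permit (A9).
Holding gold-permit grants ivory-clearance (A4).
Holding T37 and gold-permit grants ivory-token (A10).
Holding ivory-clearance, red-permit, and ivory-token grants black-clearance (A8).

Yes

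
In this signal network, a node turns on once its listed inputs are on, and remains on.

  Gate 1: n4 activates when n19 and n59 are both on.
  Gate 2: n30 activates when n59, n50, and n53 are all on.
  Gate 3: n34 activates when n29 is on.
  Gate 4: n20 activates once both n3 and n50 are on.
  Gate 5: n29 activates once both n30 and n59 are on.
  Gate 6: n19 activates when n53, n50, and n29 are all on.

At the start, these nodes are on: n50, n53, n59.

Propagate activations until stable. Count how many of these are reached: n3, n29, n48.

1

Gate 2: n59, n50, and n53 on → n30 on.
n30 and n59 are on, so n29 activates (Gate 5).
No rule produces n3, and it is not given.
n29: reached.
No rule produces n48, and it is not given.
Reached: n29 — 1 of the 3.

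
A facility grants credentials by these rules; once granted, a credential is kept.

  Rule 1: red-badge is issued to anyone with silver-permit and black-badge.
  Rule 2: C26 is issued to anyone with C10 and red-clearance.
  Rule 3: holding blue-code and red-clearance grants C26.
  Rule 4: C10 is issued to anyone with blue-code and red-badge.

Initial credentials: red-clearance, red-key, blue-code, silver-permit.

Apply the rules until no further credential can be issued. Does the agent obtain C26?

Holding blue-code and red-clearance grants C26 (Rule 3).

Yes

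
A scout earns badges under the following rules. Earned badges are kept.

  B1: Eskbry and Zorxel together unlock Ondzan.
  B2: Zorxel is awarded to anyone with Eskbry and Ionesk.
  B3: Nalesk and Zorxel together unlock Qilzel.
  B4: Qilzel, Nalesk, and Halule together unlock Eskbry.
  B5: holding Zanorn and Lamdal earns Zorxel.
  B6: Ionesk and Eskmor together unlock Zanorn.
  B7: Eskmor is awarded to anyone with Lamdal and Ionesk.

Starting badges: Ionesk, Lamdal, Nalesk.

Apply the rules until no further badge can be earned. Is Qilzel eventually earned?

With Lamdal and Ionesk, Eskmor is earned (B7).
With Ionesk and Eskmor, Zanorn is earned (B6).
With Zanorn and Lamdal, Zorxel is earned (B5).
With Nalesk and Zorxel, Qilzel is earned (B3).

Yes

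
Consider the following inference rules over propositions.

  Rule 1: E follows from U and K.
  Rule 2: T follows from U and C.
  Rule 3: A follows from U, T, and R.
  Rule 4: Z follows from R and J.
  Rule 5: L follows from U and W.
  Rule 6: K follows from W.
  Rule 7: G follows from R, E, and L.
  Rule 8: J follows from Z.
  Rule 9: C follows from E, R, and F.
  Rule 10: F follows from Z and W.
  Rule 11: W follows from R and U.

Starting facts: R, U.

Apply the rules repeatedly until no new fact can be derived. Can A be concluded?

A would need U, T, and R (Rule 3), but T is never established.

No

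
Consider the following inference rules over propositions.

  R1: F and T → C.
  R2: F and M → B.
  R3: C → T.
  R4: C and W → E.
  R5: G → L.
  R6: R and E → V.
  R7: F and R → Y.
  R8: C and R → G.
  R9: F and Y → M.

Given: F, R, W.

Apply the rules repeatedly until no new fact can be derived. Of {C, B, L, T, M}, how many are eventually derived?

From F and R, R7 gives Y.
From F and Y, R9 gives M.
F and M hold, so B follows (R2).
C would need F and T (R1), but T is never established.
B: reached.
L would need G (R5), but G is never established.
T would need C (R3), but C is never established.
M: reached.
Reached: B and M — 2 of the 5.

2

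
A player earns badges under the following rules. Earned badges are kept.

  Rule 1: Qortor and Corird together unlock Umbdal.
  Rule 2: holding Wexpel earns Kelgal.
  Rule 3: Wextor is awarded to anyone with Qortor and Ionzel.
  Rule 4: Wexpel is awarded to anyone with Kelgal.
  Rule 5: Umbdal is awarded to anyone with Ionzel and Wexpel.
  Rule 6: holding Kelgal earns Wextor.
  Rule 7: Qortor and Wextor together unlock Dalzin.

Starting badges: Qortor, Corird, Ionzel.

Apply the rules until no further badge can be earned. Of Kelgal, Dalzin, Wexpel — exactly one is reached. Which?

Dalzin

With Qortor and Ionzel, Wextor is earned (Rule 3).
With Qortor and Wextor, Dalzin is earned (Rule 7).
Wexpel would need Kelgal (Rule 4), but Kelgal is never earned. Kelgal would need Wexpel (Rule 2), but Wexpel is never earned.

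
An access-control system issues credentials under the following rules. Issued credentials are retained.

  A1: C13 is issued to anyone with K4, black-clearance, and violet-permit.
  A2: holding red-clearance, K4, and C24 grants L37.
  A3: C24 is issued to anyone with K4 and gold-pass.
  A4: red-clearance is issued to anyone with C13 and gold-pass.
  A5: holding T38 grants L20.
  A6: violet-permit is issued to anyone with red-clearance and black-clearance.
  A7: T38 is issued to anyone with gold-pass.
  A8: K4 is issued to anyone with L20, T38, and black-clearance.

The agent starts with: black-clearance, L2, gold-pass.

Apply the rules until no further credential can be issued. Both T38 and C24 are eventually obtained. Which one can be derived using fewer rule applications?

T38: Holding gold-pass grants T38 (A7). [1 rule application]
C24: Holding gold-pass grants T38 (A7). Holding T38 grants L20 (A5). Holding L20, T38, and black-clearance grants K4 (A8). Holding K4 and gold-pass grants C24 (A3). [4 rule applications]
T38 needs fewer.

T38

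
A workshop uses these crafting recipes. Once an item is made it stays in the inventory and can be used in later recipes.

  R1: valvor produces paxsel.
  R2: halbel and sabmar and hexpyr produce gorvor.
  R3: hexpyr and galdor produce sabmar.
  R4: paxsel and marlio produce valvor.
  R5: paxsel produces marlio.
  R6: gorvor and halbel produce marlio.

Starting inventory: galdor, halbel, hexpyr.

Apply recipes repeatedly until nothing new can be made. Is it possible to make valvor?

No

valvor would need paxsel and marlio (R4), but paxsel is never obtained.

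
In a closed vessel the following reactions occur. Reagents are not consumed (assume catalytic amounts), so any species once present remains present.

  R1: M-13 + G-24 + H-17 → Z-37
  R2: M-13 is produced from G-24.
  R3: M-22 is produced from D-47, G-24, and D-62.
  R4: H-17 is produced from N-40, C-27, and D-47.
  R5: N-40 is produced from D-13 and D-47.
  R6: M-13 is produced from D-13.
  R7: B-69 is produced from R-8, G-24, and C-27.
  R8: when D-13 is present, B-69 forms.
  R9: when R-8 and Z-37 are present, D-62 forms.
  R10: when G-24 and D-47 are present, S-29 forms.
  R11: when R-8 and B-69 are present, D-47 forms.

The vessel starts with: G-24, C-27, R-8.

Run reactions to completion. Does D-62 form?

D-62 would need R-8 and Z-37 (R9), but Z-37 never forms.

No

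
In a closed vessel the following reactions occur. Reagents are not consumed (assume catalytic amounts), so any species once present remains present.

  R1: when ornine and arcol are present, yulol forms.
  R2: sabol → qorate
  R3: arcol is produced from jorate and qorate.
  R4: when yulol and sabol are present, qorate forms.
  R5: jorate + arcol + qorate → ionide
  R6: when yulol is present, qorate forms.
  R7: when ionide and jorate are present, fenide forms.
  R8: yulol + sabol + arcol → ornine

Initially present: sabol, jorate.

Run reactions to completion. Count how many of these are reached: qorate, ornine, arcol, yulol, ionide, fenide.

sabol present → qorate forms (R2).
jorate and qorate present → arcol forms (R3).
jorate, arcol, and qorate present → ionide forms (R5).
ionide and jorate present → fenide forms (R7).
qorate: reached.
ornine would need yulol, sabol, and arcol (R8), but yulol never forms.
arcol: reached.
yulol would need ornine and arcol (R1), but ornine never forms.
ionide: reached.
fenide: reached.
Reached: qorate, arcol, ionide, and fenide — 4 of the 6.

4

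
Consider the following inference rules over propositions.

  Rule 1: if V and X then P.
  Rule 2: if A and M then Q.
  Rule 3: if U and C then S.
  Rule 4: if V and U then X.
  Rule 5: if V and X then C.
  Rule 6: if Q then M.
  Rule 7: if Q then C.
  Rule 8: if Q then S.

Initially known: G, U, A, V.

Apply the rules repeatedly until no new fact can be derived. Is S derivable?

V and U hold, so X follows (Rule 4).
From V and X, Rule 5 gives C.
From U and C, Rule 3 gives S.

Yes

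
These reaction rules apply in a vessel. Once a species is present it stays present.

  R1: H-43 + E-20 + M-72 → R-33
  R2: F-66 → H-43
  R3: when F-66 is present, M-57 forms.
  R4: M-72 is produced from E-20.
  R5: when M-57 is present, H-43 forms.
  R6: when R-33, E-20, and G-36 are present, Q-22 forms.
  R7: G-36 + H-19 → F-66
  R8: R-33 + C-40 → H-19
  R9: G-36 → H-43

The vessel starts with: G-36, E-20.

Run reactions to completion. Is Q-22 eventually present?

Yes

E-20 present → M-72 forms (R4).
G-36 present → H-43 forms (R9).
H-43, E-20, and M-72 present → R-33 forms (R1).
R-33, E-20, and G-36 present → Q-22 forms (R6).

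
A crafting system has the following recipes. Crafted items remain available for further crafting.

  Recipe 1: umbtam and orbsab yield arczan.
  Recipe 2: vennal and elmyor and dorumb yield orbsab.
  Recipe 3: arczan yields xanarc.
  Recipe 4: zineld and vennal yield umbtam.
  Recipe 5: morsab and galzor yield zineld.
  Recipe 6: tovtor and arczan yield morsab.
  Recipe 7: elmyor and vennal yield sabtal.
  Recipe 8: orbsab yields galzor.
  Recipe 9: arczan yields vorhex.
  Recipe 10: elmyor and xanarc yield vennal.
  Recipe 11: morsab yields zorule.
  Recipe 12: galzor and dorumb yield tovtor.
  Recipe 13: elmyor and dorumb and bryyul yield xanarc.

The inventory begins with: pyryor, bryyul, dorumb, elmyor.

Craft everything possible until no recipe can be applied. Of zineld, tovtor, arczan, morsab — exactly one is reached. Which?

elmyor and dorumb and bryyul → xanarc (Recipe 13).
elmyor and xanarc → vennal (Recipe 10).
Using Recipe 2, vennal, elmyor, and dorumb make orbsab.
Using Recipe 8, orbsab makes galzor.
Using Recipe 12, galzor and dorumb make tovtor.
morsab would need tovtor and arczan (Recipe 6), but arczan is never obtained. zineld would need morsab and galzor (Recipe 5), but morsab is never obtained. arczan would need umbtam and orbsab (Recipe 1), but umbtam is never obtained.

tovtor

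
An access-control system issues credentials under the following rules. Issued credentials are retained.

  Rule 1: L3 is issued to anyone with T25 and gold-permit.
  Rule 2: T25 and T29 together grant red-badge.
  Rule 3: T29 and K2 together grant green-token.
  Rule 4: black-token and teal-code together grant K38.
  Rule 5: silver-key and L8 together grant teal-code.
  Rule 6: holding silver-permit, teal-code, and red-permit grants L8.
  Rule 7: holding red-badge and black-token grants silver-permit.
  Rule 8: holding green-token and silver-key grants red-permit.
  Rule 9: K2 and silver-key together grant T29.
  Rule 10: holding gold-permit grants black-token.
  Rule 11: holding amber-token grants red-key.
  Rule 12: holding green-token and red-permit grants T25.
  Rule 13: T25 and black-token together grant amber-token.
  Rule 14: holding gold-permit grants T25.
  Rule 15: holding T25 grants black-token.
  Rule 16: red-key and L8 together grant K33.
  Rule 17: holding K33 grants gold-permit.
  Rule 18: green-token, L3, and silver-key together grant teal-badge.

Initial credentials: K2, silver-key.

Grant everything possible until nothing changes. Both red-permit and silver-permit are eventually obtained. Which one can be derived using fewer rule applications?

red-permit

red-permit: Holding K2 and silver-key grants T29 (Rule 9). Holding T29 and K2 grants green-token (Rule 3). Holding green-token and silver-key grants red-permit (Rule 8). [3 rule applications]
silver-permit: Holding K2 and silver-key grants T29 (Rule 9). Holding T29 and K2 grants green-token (Rule 3). Holding green-token and silver-key grants red-permit (Rule 8). Holding green-token and red-permit grants T25 (Rule 12). Holding T25 and T29 grants red-badge (Rule 2). Holding T25 grants black-token (Rule 15). Holding red-badge and black-token grants silver-permit (Rule 7). [7 rule applications]
red-permit needs fewer.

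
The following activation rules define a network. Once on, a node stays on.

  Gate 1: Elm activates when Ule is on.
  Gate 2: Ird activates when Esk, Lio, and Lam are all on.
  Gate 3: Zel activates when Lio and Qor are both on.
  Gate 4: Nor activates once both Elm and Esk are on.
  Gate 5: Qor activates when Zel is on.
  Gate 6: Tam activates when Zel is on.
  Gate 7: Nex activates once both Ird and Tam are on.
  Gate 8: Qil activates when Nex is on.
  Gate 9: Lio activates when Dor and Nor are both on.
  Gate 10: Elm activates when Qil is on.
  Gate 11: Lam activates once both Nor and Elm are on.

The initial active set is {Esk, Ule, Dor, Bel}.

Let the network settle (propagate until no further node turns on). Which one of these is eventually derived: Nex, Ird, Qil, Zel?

Gate 1: Ule on → Elm on.
Elm and Esk are on, so Nor activates (Gate 4).
Nor and Elm are on, so Lam activates (Gate 11).
Dor and Nor are on, so Lio activates (Gate 9).
Gate 2: Esk, Lio, and Lam on → Ird on.
Qil would need Nex (Gate 8), but Nex never turns on. Nex would need Ird and Tam (Gate 7), but Tam never turns on. Zel would need Lio and Qor (Gate 3), but Qor never turns on.

Ird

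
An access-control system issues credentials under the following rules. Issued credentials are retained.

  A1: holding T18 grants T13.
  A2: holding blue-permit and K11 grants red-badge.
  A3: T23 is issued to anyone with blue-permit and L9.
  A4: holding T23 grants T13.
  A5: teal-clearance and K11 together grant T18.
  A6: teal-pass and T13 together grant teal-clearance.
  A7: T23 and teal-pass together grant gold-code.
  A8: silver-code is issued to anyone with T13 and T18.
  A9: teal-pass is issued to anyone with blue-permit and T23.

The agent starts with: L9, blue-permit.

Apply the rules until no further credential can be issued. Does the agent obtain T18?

T18 would need teal-clearance and K11 (A5), but K11 is never granted.

No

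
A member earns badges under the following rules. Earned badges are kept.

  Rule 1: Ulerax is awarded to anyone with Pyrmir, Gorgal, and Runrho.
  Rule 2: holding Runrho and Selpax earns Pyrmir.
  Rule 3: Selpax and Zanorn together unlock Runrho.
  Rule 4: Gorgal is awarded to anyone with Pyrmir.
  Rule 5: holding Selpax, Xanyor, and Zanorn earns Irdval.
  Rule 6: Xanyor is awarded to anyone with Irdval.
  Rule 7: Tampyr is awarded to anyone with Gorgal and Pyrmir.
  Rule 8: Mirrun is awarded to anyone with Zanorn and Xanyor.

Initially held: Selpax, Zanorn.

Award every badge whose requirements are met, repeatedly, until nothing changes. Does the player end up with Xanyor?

No

Xanyor would need Irdval (Rule 6), but Irdval is never earned.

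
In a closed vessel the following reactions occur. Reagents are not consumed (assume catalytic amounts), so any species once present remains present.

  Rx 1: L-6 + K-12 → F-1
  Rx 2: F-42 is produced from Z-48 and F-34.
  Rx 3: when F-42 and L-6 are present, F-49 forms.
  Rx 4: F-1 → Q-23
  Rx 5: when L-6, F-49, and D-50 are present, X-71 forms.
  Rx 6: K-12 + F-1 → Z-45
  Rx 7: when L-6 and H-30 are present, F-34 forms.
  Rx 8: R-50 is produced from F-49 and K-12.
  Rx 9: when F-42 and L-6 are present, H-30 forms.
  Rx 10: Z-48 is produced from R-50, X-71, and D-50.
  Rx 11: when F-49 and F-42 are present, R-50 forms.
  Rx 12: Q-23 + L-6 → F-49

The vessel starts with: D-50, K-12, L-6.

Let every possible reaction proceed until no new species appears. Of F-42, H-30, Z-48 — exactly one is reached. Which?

Z-48

L-6 and K-12 present → F-1 forms (Rx 1).
F-1 present → Q-23 forms (Rx 4).
Q-23 and L-6 present → F-49 forms (Rx 12).
L-6, F-49, and D-50 present → X-71 forms (Rx 5).
F-49 and K-12 present → R-50 forms (Rx 8).
R-50, X-71, and D-50 present → Z-48 forms (Rx 10).
F-42 would need Z-48 and F-34 (Rx 2), but F-34 never forms. H-30 would need F-42 and L-6 (Rx 9), but F-42 never forms.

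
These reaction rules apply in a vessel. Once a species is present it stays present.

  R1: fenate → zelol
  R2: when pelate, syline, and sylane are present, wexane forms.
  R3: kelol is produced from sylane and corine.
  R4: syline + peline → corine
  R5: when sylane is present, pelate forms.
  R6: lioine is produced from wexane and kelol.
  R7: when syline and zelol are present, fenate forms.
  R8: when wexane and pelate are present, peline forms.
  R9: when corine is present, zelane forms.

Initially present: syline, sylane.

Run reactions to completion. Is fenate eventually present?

fenate would need syline and zelol (R7), but zelol never forms.

No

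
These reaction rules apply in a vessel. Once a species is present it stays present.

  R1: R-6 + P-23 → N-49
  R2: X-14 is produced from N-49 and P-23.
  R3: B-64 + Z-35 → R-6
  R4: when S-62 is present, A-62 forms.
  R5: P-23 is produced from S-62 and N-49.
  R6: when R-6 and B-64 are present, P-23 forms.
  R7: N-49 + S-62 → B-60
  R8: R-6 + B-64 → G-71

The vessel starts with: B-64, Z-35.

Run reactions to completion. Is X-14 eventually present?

Yes

B-64 and Z-35 present → R-6 forms (R3).
R-6 and B-64 present → P-23 forms (R6).
R-6 and P-23 present → N-49 forms (R1).
N-49 and P-23 present → X-14 forms (R2).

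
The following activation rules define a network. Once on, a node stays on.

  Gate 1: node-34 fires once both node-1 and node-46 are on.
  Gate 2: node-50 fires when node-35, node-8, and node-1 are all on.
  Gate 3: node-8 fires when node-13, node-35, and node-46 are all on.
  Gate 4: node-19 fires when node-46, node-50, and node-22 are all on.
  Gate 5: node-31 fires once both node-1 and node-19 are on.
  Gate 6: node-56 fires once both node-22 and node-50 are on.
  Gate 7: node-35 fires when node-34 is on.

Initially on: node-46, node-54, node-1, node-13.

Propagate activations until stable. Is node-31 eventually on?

node-31 would need node-1 and node-19 (Gate 5), but node-19 never turns on.

No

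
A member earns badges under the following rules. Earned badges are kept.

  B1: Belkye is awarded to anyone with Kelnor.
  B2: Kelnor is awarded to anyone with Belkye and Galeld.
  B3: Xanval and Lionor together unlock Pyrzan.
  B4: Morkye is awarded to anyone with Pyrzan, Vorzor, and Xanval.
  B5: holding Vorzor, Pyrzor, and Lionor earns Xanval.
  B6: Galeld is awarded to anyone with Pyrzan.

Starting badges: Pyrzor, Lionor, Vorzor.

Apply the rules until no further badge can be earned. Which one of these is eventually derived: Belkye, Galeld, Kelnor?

Galeld

With Vorzor, Pyrzor, and Lionor, Xanval is earned (B5).
With Xanval and Lionor, Pyrzan is earned (B3).
With Pyrzan, Galeld is earned (B6).
Belkye would need Kelnor (B1), but Kelnor is never earned. Kelnor would need Belkye and Galeld (B2), but Belkye is never earned.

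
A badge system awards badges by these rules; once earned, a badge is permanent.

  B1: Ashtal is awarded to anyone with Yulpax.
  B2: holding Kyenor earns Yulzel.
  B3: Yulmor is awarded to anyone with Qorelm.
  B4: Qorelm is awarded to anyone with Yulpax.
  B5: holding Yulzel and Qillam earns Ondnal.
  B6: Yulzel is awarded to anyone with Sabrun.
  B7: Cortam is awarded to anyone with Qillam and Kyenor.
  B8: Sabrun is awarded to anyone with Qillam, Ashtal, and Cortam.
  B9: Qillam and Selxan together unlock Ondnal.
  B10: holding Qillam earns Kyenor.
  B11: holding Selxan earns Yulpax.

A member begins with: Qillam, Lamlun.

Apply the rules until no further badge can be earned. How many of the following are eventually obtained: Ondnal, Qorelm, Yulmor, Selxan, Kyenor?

With Qillam, Kyenor is earned (B10).
With Kyenor, Yulzel is earned (B2).
With Yulzel and Qillam, Ondnal is earned (B5).
Ondnal: reached.
Qorelm would need Yulpax (B4), but Yulpax is never earned.
Yulmor would need Qorelm (B3), but Qorelm is never earned.
No rule produces Selxan, and it is not given.
Kyenor: reached.
Reached: Ondnal and Kyenor — 2 of the 5.

2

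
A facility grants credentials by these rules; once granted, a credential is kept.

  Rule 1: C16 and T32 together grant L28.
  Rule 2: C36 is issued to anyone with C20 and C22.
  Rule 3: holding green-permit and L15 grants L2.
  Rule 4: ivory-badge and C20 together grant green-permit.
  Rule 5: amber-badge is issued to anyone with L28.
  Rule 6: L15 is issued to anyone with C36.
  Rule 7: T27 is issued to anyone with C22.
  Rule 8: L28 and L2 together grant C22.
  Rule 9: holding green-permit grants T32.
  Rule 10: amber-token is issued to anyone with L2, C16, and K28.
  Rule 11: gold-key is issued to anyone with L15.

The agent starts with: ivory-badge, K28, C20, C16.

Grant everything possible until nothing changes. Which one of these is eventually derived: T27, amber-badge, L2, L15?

Holding ivory-badge and C20 grants green-permit (Rule 4).
Holding green-permit grants T32 (Rule 9).
Holding C16 and T32 grants L28 (Rule 1).
Holding L28 grants amber-badge (Rule 5).
L15 would need C36 (Rule 6), but C36 is never granted. L2 would need green-permit and L15 (Rule 3), but L15 is never granted. T27 would need C22 (Rule 7), but C22 is never granted.

amber-badge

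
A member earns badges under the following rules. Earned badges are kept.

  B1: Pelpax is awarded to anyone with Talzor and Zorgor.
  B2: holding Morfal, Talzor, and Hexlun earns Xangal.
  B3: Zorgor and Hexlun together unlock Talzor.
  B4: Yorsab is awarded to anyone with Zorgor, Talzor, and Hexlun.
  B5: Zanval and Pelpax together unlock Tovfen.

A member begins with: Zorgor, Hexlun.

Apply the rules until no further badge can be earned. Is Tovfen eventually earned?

Tovfen would need Zanval and Pelpax (B5), but Zanval is never earned.

No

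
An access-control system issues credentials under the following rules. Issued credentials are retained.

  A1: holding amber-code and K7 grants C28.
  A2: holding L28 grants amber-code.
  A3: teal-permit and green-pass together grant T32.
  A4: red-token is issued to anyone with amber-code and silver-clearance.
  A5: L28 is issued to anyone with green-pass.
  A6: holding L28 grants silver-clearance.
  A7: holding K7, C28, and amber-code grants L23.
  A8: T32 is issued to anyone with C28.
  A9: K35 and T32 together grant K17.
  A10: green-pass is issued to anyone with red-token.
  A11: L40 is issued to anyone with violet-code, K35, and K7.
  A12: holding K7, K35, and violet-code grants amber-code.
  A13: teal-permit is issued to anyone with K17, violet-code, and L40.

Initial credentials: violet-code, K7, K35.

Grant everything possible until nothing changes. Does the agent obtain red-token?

No

red-token would need amber-code and silver-clearance (A4), but silver-clearance is never granted.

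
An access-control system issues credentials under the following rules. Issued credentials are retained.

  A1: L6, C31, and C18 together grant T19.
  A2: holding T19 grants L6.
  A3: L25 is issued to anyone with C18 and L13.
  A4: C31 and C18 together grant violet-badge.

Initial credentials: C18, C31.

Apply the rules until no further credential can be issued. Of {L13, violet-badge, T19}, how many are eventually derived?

1

Holding C31 and C18 grants violet-badge (A4).
No rule produces L13, and it is not given.
violet-badge: reached.
T19 would need L6, C31, and C18 (A1), but L6 is never granted.
Reached: violet-badge — 1 of the 3.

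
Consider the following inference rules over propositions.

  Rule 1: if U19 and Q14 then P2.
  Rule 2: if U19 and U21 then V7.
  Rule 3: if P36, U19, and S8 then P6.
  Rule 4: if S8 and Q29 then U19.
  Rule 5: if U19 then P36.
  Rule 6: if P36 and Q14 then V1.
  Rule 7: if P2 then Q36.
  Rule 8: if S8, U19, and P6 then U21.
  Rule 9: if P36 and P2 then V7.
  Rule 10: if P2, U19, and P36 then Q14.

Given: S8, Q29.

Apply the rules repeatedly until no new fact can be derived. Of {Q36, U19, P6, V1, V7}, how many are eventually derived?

From S8 and Q29, Rule 4 gives U19.
U19 holds, so P36 follows (Rule 5).
P36, U19, and S8 hold, so P6 follows (Rule 3).
From S8, U19, and P6, Rule 8 gives U21.
U19 and U21 hold, so V7 follows (Rule 2).
Q36 would need P2 (Rule 7), but P2 is never established.
U19: reached.
P6: reached.
V1 would need P36 and Q14 (Rule 6), but Q14 is never established.
V7: reached.
Reached: U19, P6, and V7 — 3 of the 5.

3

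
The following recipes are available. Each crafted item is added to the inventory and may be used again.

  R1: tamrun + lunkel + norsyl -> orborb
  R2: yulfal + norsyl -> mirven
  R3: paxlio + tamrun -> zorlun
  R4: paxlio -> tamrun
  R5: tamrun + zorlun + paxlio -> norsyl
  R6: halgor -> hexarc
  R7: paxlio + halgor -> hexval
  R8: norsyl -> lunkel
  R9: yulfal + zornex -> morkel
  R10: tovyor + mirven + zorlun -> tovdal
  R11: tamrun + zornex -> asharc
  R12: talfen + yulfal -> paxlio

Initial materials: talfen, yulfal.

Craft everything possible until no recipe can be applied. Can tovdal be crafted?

tovdal would need tovyor, mirven, and zorlun (R10), but tovyor is never obtained.

No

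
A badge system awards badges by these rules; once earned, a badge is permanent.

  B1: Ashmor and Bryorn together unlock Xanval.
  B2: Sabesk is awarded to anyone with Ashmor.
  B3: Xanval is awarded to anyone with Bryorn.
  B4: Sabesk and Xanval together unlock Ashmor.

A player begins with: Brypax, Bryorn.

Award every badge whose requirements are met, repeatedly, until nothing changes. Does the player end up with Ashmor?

Ashmor would need Sabesk and Xanval (B4), but Sabesk is never earned.

No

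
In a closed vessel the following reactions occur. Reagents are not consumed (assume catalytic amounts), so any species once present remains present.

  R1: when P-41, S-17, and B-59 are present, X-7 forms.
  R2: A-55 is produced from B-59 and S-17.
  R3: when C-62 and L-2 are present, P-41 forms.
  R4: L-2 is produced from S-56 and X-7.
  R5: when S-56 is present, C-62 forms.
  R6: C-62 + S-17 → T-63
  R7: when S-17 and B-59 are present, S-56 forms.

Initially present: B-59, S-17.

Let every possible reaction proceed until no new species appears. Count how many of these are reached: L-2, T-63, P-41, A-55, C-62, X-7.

B-59 and S-17 present → A-55 forms (R2).
S-17 and B-59 present → S-56 forms (R7).
S-56 present → C-62 forms (R5).
C-62 and S-17 present → T-63 forms (R6).
L-2 would need S-56 and X-7 (R4), but X-7 never forms.
T-63: reached.
P-41 would need C-62 and L-2 (R3), but L-2 never forms.
A-55: reached.
C-62: reached.
X-7 would need P-41, S-17, and B-59 (R1), but P-41 never forms.
Reached: T-63, A-55, and C-62 — 3 of the 6.

3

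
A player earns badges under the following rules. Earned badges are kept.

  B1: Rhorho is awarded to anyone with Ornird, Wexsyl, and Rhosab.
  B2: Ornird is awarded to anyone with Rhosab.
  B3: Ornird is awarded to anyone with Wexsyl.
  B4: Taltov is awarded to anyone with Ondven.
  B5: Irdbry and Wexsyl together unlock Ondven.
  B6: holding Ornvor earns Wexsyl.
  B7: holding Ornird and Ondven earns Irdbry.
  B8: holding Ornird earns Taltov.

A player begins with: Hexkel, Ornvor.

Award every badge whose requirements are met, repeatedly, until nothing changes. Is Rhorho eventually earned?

No

Rhorho would need Ornird, Wexsyl, and Rhosab (B1), but Rhosab is never earned.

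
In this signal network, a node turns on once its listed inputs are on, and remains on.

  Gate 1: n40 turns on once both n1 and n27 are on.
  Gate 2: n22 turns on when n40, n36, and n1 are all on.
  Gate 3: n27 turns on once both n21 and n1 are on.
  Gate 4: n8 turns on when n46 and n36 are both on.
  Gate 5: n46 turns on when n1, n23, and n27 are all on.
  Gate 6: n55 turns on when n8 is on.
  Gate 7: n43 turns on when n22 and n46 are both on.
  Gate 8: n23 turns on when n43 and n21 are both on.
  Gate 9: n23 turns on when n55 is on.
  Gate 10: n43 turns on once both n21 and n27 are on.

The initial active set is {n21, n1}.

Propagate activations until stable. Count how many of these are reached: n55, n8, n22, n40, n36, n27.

2

Gate 3: n21 and n1 on → n27 on.
n1 and n27 are on, so n40 turns on (Gate 1).
n55 would need n8 (Gate 6), but n8 never turns on.
n8 would need n46 and n36 (Gate 4), but n36 never turns on.
n22 would need n40, n36, and n1 (Gate 2), but n36 never turns on.
n40: reached.
No rule produces n36, and it is not given.
n27: reached.
Reached: n40 and n27 — 2 of the 6.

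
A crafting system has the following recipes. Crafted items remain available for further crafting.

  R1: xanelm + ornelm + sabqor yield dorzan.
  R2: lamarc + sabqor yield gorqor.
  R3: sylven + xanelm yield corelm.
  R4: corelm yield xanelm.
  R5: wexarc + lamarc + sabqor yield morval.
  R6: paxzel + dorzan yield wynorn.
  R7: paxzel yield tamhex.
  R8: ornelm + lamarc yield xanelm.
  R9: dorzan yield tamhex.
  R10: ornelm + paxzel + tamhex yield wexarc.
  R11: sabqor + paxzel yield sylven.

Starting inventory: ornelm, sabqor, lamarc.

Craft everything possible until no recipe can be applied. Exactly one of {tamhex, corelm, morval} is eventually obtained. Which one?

ornelm + lamarc → xanelm (R8).
Using R1, xanelm, ornelm, and sabqor make dorzan.
Using R9, dorzan makes tamhex.
corelm would need sylven and xanelm (R3), but sylven is never obtained. morval would need wexarc, lamarc, and sabqor (R5), but wexarc is never obtained.

tamhex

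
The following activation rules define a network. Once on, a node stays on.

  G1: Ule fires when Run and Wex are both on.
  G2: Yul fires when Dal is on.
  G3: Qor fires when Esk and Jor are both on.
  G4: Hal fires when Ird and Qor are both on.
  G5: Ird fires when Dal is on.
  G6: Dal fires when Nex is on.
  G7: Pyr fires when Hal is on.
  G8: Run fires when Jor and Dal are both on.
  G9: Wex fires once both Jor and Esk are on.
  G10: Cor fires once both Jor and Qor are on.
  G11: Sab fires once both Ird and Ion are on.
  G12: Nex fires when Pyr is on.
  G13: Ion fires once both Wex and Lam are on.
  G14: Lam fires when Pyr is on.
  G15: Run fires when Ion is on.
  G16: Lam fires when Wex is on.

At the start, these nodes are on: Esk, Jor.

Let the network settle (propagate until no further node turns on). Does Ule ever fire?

Jor and Esk are on, so Wex fires (G9).
G16: Wex on → Lam on.
Wex and Lam are on, so Ion fires (G13).
Ion is on, so Run fires (G15).
Run and Wex are on, so Ule fires (G1).

Yes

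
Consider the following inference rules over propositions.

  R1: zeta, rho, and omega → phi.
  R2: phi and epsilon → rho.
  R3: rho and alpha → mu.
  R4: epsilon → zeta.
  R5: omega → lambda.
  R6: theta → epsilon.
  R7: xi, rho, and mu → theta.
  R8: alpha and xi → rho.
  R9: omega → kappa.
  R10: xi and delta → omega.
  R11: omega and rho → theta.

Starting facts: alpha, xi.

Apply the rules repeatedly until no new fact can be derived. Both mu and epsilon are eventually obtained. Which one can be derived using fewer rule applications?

mu: alpha and xi hold, so rho follows (R8). rho and alpha hold, so mu follows (R3). [2 rule applications]
epsilon: From alpha and xi, R8 gives rho. From rho and alpha, R3 gives mu. xi, rho, and mu hold, so theta follows (R7). theta holds, so epsilon follows (R6). [4 rule applications]
mu needs fewer.

mu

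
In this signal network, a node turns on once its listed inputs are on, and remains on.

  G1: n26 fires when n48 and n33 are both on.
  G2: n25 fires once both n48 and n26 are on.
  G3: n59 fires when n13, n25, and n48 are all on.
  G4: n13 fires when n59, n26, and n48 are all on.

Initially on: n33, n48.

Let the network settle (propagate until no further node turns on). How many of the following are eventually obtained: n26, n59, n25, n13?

2

n48 and n33 are on, so n26 fires (G1).
n48 and n26 are on, so n25 fires (G2).
n26: reached.
n59 would need n13, n25, and n48 (G3), but n13 never turns on.
n25: reached.
n13 would need n59, n26, and n48 (G4), but n59 never turns on.
Reached: n26 and n25 — 2 of the 4.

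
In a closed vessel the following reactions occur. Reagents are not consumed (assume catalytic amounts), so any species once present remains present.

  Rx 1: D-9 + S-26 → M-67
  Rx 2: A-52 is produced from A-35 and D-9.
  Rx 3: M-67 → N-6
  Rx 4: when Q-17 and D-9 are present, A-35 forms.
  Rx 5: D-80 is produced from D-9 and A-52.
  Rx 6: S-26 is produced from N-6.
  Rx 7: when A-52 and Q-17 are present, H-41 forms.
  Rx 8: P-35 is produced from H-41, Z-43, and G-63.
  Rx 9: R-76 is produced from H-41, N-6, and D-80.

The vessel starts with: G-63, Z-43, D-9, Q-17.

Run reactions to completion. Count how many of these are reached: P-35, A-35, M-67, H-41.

3

Q-17 and D-9 present → A-35 forms (Rx 4).
A-35 and D-9 present → A-52 forms (Rx 2).
A-52 and Q-17 present → H-41 forms (Rx 7).
H-41, Z-43, and G-63 present → P-35 forms (Rx 8).
P-35: reached.
A-35: reached.
M-67 would need D-9 and S-26 (Rx 1), but S-26 never forms.
H-41: reached.
Reached: P-35, A-35, and H-41 — 3 of the 4.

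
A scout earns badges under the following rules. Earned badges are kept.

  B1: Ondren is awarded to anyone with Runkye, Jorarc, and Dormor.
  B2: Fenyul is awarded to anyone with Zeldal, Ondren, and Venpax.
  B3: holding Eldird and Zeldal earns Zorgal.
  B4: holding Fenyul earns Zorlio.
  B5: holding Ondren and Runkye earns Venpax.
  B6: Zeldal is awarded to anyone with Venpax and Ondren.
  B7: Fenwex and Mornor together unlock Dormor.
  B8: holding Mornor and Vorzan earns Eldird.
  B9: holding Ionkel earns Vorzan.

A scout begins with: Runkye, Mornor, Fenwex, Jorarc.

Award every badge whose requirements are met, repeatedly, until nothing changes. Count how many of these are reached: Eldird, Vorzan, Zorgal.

0

Eldird would need Mornor and Vorzan (B8), but Vorzan is never earned.
Vorzan would need Ionkel (B9), but Ionkel is never earned.
Zorgal would need Eldird and Zeldal (B3), but Eldird is never earned.
None of the 3 are reached.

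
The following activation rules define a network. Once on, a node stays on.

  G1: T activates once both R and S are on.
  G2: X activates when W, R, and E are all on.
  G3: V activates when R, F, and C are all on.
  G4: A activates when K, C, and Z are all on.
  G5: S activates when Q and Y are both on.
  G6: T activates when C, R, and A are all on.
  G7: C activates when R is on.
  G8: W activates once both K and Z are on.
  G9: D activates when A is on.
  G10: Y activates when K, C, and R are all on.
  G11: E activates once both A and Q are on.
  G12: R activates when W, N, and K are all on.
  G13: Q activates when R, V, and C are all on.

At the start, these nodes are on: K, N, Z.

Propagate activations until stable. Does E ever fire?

E would need A and Q (G11), but Q never turns on.

No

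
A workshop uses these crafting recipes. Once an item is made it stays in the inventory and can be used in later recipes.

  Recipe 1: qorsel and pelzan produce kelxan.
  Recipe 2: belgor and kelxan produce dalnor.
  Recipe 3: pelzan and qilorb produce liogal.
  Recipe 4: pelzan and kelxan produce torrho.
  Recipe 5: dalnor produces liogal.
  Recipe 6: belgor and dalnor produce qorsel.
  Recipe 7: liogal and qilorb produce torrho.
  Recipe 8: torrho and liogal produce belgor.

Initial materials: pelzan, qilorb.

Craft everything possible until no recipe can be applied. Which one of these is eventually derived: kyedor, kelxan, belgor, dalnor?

belgor

Using Recipe 3, pelzan and qilorb make liogal.
liogal and qilorb → torrho (Recipe 7).
Using Recipe 8, torrho and liogal make belgor.
kelxan would need qorsel and pelzan (Recipe 1), but qorsel is never obtained. dalnor would need belgor and kelxan (Recipe 2), but kelxan is never obtained. No rule produces kyedor, and it is not given.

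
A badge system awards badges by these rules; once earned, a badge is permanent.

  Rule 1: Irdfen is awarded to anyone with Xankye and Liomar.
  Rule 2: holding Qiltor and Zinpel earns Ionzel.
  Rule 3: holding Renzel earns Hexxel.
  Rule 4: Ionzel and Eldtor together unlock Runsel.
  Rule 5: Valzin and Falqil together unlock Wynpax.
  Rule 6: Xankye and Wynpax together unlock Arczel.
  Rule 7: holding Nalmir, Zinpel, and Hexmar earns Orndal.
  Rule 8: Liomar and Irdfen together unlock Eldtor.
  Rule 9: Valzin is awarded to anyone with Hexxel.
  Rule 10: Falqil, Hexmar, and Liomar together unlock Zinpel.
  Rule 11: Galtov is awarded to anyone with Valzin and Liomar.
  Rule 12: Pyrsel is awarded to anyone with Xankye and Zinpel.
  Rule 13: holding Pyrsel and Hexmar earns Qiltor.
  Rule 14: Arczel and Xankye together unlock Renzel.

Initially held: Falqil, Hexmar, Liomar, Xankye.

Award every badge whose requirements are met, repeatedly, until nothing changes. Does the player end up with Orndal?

Orndal would need Nalmir, Zinpel, and Hexmar (Rule 7), but Nalmir is never earned.

No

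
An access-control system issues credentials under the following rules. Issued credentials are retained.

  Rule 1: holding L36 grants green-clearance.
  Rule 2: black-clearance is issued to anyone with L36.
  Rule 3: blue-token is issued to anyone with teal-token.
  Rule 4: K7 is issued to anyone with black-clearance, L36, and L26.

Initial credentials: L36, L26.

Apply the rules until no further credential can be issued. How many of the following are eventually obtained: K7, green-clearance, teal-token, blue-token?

Holding L36 grants black-clearance (Rule 2).
Holding L36 grants green-clearance (Rule 1).
Holding black-clearance, L36, and L26 grants K7 (Rule 4).
K7: reached.
green-clearance: reached.
No rule produces teal-token, and it is not given.
blue-token would need teal-token (Rule 3), but teal-token is never granted.
Reached: K7 and green-clearance — 2 of the 4.

2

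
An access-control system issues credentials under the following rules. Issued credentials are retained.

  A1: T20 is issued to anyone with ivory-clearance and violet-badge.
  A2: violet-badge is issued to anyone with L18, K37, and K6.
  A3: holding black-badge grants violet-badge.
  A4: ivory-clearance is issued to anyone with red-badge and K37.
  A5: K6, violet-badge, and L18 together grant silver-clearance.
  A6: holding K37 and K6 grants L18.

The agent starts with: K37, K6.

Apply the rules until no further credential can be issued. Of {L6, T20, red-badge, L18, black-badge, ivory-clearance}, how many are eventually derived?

1

Holding K37 and K6 grants L18 (A6).
No rule produces L6, and it is not given.
T20 would need ivory-clearance and violet-badge (A1), but ivory-clearance is never granted.
No rule produces red-badge, and it is not given.
L18: reached.
No rule produces black-badge, and it is not given.
ivory-clearance would need red-badge and K37 (A4), but red-badge is never granted.
Reached: L18 — 1 of the 6.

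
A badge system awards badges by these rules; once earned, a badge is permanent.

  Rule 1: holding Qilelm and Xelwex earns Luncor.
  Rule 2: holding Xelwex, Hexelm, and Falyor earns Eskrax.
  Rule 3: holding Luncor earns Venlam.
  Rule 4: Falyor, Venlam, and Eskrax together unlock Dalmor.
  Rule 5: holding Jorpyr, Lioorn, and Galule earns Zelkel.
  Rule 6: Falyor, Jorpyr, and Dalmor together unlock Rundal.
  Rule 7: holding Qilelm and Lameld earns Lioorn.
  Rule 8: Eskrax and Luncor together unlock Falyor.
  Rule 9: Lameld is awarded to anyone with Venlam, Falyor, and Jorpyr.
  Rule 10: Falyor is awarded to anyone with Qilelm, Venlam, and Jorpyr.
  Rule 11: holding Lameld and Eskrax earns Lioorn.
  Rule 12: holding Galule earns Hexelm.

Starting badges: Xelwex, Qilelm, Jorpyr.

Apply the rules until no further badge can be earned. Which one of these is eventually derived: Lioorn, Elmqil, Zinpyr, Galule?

With Qilelm and Xelwex, Luncor is earned (Rule 1).
With Luncor, Venlam is earned (Rule 3).
With Qilelm, Venlam, and Jorpyr, Falyor is earned (Rule 10).
With Venlam, Falyor, and Jorpyr, Lameld is earned (Rule 9).
With Qilelm and Lameld, Lioorn is earned (Rule 7).
No rule produces Elmqil, and it is not given. No rule produces Zinpyr, and it is not given. No rule produces Galule, and it is not given.

Lioorn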